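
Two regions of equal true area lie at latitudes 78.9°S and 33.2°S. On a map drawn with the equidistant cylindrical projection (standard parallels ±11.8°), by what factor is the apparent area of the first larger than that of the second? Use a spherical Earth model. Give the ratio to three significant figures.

4.35

The equidistant cylindrical projection with φ₀ = 11.8° has h = 1 (meridians true) and k = cos φ₀ / cos φ along parallels.
Areal scale at 78.9°: h·k = 1.000 × 5.084 = 5.084.
Areal scale at 33.2°: h·k = 1.000 × 1.170 = 1.170.
Ratio = 5.084/1.170 ≈ 4.35.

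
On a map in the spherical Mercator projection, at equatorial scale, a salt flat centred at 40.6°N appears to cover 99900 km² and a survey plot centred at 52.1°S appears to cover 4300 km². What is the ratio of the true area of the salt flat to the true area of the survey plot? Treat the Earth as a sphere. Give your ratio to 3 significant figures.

35.5

On Mercator the areal scale is sec²φ, so true area = apparent × cos²φ.
True area of salt flat: 99900 × cos²(40.6°) = 99900 × 0.5765 = 57590 km².
True area of survey plot: 4300 × cos²(52.1°) = 4300 × 0.3773 = 1623 km².
Ratio = 57590 / 1623 ≈ 35.5.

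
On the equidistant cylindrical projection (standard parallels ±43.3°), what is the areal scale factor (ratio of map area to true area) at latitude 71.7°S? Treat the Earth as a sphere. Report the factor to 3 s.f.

2.32

In the equirectangular projection with standard parallel φ₀ = 43.3° (x = Rλ cos φ₀, y = Rφ), meridians are true-scale (h = 1) and the parallel scale is k = cos φ₀ / cos φ.
Areal scale = h·k = 1 × cos φ₀ / cos φ; at 71.7°, h = 1.000, k = 2.318, so h·k = 2.318.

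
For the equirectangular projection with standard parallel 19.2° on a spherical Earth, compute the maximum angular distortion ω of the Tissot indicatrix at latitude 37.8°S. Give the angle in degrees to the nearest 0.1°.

The equidistant cylindrical projection with φ₀ = 19.2° has h = 1 (meridians true) and k = cos φ₀ / cos φ along parallels.
At 37.8°: h = 1.000, k = 1.195; principal scales a = 1.195, b = 1.000.
sin(ω/2) = (a − b)/(a + b) = 0.1952/2.195 = 0.08891, so ω = 2 arcsin(0.08891) ≈ 10.2°.

10.2°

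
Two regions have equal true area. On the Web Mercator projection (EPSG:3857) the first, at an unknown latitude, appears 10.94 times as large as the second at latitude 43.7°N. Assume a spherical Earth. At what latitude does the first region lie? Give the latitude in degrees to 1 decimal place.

On Mercator, (apparent₁)/(apparent₂) = sec²φ₁ / sec²φ₂ when true areas are equal.
cos²φ₂ / cos²φ₁ = 10.94  ⇒  cos φ₁ = cos 43.7° / √10.94 = 0.7230/3.308 = 0.2186.
φ₁ = arccos(0.2186) ≈ 77.4°.

77.4°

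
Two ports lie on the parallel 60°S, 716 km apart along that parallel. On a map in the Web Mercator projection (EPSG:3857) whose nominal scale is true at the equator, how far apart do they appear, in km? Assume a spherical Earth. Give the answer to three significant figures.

Mercator is conformal, so the point scale is isotropic: h = k = sec φ = 1/cos φ.
Along the parallel, k = sec 60° = 1/0.5000 = 2.000.
Map distance = 716 × 2.000 ≈ 1430 km.

1430 km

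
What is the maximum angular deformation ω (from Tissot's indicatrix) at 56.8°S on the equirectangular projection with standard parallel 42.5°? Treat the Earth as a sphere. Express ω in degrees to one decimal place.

In the equirectangular projection with standard parallel φ₀ = 42.5° (x = Rλ cos φ₀, y = Rφ), meridians are true-scale (h = 1) and the parallel scale is k = cos φ₀ / cos φ.
At 56.8°: h = 1.000, k = 1.346; principal scales a = 1.346, b = 1.000.
sin(ω/2) = (a − b)/(a + b) = 0.3465/2.346 = 0.1477, so ω = 2 arcsin(0.1477) ≈ 17.0°.

17.0°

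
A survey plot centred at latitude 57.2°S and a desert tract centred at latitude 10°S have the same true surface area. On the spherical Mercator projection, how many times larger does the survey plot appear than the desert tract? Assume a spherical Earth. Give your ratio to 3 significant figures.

On Mercator, area is exaggerated by sec²φ = 1/cos²φ.
At 57.2°: sec²(57.2°) = 1/0.5417² = 3.408.
At 10°: sec²(10°) = 1/0.9848² = 1.031.
Ratio = 3.408/1.031 = cos²(10°)/cos²(57.2°) ≈ 3.31.

3.31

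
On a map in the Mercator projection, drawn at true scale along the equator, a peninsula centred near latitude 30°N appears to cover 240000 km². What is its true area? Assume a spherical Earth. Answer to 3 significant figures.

180000 km²

For Mercator, h = k = sec φ (a conformal cylindrical projection has a single point scale, 1/cos φ).
Areal scale = k² = sec²φ = 1/cos²(30°) = 1/0.8660² = 1.333.
True area = apparent / (areal scale) = 240000 / 1.333 ≈ 180000 km².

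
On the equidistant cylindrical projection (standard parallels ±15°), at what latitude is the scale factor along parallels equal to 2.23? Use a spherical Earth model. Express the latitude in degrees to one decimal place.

The equidistant cylindrical projection with φ₀ = 15° has h = 1 (meridians true) and k = cos φ₀ / cos φ along parallels.
k = cos φ₀ / cos φ = 2.23  ⇒  cos φ = cos 15° / 2.23 = 0.4332.
φ = arccos(0.4332) ≈ 64.3°.

64.3°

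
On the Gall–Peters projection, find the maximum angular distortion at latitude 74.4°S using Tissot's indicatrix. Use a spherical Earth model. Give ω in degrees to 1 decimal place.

Gall–Peters is a cylindrical equal-area projection with standard parallels at ±45°. A cylindrical equal-area projection with standard parallel φ₀ has meridian scale h = cos φ / cos φ₀ and parallel scale k = cos φ₀ / cos φ (so areas are preserved, h·k = 1).
At 74.4°: h = 0.3803, k = 2.629; principal scales a = 2.629, b = 0.3803.
sin(ω/2) = (a − b)/(a + b) = 2.249/3.010 = 0.7473, so ω = 2 arcsin(0.7473) ≈ 96.7°.

96.7°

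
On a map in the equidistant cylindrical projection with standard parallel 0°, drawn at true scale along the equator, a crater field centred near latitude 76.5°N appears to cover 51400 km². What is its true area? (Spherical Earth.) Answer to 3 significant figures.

12000 km²

Plate carrée maps x = Rλ, y = Rφ. The meridian scale is h = 1 and the parallel scale is k = 1/cos φ = sec φ.
Areal scale = h·k = 1 × sec φ; at 76.5°, h = 1.000, k = 4.284, so h·k = 4.284.
True area = apparent / (areal scale) = 51400 / 4.284 ≈ 12000 km².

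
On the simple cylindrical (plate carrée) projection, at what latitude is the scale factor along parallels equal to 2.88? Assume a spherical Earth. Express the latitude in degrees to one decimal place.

69.7°

Plate carrée: h = 1, k = sec φ along parallels.
sec φ = 2.88  ⇒  cos φ = 0.3472  ⇒  φ ≈ 69.7°.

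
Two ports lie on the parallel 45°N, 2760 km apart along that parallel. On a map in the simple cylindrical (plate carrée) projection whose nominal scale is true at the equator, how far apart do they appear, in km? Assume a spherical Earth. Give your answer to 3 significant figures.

For the equirectangular projection with φ₀ = 0 (plate carrée), h = 1 along meridians and k = sec φ along parallels.
Along the parallel, k = sec 45° = 1/0.7071 = 1.414.
Map distance = 2760 × 1.414 ≈ 3900 km.

3900 km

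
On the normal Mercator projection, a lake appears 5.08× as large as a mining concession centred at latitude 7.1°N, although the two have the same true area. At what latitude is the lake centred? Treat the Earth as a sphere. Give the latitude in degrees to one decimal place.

63.9°

On Mercator, (apparent₁)/(apparent₂) = sec²φ₁ / sec²φ₂ when true areas are equal.
cos²φ₂ / cos²φ₁ = 5.08  ⇒  cos φ₁ = cos 7.1° / √5.08 = 0.9923/2.254 = 0.4403.
φ₁ = arccos(0.4403) ≈ 63.9°.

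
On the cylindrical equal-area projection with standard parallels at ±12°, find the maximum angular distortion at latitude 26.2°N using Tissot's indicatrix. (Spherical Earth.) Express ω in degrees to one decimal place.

9.9°

Cylindrical equal-area (φ₀ = 12°): h = cos φ / cos 12° along meridians, k = cos 12° / cos φ along parallels; h·k = 1.
At 26.2°: h = 0.9173, k = 1.090; principal scales a = 1.090, b = 0.9173.
sin(ω/2) = (a − b)/(a + b) = 0.1728/2.007 = 0.08610, so ω = 2 arcsin(0.08610) ≈ 9.9°.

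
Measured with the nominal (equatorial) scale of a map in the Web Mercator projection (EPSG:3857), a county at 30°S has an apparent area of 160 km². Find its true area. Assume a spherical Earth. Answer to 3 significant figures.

Mercator is conformal, so the point scale is isotropic: h = k = sec φ = 1/cos φ.
Areal scale = k² = sec²φ = 1/cos²(30°) = 1/0.8660² = 1.333.
True area = apparent / (areal scale) = 160 / 1.333 ≈ 120 km².

120 km²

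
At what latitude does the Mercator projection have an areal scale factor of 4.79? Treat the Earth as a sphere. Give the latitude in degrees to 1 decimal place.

Mercator areal scale is sec²φ.
sec²φ = 4.79  ⇒  cos²φ = 0.2088  ⇒  cos φ = 0.4569.
φ = arccos(0.4569) ≈ 62.8°.

62.8°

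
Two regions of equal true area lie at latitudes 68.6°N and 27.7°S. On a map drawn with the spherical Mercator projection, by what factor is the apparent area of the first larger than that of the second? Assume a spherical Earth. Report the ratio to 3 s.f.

On Mercator, area is exaggerated by sec²φ = 1/cos²φ.
At 68.6°: sec²(68.6°) = 1/0.3649² = 7.511.
At 27.7°: sec²(27.7°) = 1/0.8854² = 1.276.
Ratio = 7.511/1.276 = cos²(27.7°)/cos²(68.6°) ≈ 5.89.

5.89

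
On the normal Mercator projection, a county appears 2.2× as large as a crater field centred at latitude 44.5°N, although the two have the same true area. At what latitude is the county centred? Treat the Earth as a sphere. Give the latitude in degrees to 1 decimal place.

61.3°

For equal true areas on Mercator, apparent areas scale as sec²φ, so the ratio is cos²φ₂ / cos²φ₁.
cos²φ₂ / cos²φ₁ = 2.2  ⇒  cos φ₁ = cos 44.5° / √2.2 = 0.7133/1.483 = 0.4809.
φ₁ = arccos(0.4809) ≈ 61.3°.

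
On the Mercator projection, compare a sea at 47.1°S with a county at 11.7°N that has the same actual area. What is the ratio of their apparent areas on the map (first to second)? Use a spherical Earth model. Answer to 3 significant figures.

Mercator areal scale is sec²φ.
At 47.1°: sec²(47.1°) = 1/0.6807² = 2.158.
At 11.7°: sec²(11.7°) = 1/0.9792² = 1.043.
Ratio = 2.158/1.043 = cos²(11.7°)/cos²(47.1°) ≈ 2.07.

2.07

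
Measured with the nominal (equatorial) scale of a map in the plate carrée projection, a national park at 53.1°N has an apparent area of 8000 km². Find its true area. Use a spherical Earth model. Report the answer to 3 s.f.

Plate carrée maps x = Rλ, y = Rφ. The meridian scale is h = 1 and the parallel scale is k = 1/cos φ = sec φ.
Areal scale = h·k = 1 × sec φ; at 53.1°, h = 1.000, k = 1.666, so h·k = 1.666.
True area = apparent / (areal scale) = 8000 / 1.666 ≈ 4800 km².

4800 km²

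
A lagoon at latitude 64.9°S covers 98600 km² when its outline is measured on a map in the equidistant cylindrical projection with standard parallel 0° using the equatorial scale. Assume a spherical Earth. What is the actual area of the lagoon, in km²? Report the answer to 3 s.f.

41800 km²

Plate carrée maps x = Rλ, y = Rφ. The meridian scale is h = 1 and the parallel scale is k = 1/cos φ = sec φ.
Areal scale = h·k = 1 × sec φ; at 64.9°, h = 1.000, k = 2.357, so h·k = 2.357.
True area = apparent / (areal scale) = 98600 / 2.357 ≈ 41800 km².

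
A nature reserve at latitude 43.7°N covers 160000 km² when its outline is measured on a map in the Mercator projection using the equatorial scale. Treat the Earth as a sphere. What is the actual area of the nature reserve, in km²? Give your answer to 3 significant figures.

The Mercator projection is conformal; its linear scale factor is the same in every direction and equals sec φ = 1/cos φ.
Areal scale = k² = sec²φ = 1/cos²(43.7°) = 1/0.7230² = 1.913.
True area = apparent / (areal scale) = 160000 / 1.913 ≈ 83600 km².

83600 km²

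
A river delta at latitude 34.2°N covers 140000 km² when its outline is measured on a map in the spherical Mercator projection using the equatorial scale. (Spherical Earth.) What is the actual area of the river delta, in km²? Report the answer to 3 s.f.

For Mercator, h = k = sec φ (a conformal cylindrical projection has a single point scale, 1/cos φ).
Areal scale = k² = sec²φ = 1/cos²(34.2°) = 1/0.8271² = 1.462.
True area = apparent / (areal scale) = 140000 / 1.462 ≈ 95800 km².

95800 km²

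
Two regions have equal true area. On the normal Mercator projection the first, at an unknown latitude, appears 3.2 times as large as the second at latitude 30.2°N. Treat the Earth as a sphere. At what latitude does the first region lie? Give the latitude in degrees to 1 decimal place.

Mercator areal scale is sec²φ, so apparent-area ratio = sec²φ₁ / sec²φ₂ = cos²φ₂ / cos²φ₁.
cos²φ₂ / cos²φ₁ = 3.2  ⇒  cos φ₁ = cos 30.2° / √3.2 = 0.8643/1.789 = 0.4831.
φ₁ = arccos(0.4831) ≈ 61.1°.

61.1°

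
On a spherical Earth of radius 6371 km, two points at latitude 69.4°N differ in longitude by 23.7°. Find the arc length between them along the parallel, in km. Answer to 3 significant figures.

927 km

Arc length along a parallel = R cos φ · Δλ (with Δλ in radians).
= 6371 × cos 69.4° × (23.7° × π/180) = 6371 × 0.3518 × 0.4136 ≈ 927 km.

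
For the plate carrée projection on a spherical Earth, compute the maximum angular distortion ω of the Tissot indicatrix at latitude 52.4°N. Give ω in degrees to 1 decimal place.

28.0°

For the equirectangular projection with φ₀ = 0 (plate carrée), h = 1 along meridians and k = sec φ along parallels.
At 52.4°: h = 1.000, k = 1.639; principal scales a = 1.639, b = 1.000.
sin(ω/2) = (a − b)/(a + b) = 0.6390/2.639 = 0.2421, so ω = 2 arcsin(0.2421) ≈ 28.0°.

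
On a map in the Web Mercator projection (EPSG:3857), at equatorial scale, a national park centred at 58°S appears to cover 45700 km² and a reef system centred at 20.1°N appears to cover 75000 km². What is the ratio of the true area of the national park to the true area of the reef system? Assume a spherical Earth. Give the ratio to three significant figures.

Mercator's areal exaggeration is sec²φ; hence true area = (apparent area) · cos²φ.
True area of national park: 45700 × cos²(58°) = 45700 × 0.2808 = 12830 km².
True area of reef system: 75000 × cos²(20.1°) = 75000 × 0.8819 = 66140 km².
Ratio = 12830 / 66140 ≈ 0.194.

0.194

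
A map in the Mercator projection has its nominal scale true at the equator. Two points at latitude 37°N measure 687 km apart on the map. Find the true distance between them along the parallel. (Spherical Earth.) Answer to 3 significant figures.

The Mercator projection is conformal; its linear scale factor is the same in every direction and equals sec φ = 1/cos φ.
Along the parallel at 37°, map distances are exaggerated by k = sec 37° = 1.252.
True distance = 687 / 1.252 = 687 × cos 37° ≈ 549 km.

549 km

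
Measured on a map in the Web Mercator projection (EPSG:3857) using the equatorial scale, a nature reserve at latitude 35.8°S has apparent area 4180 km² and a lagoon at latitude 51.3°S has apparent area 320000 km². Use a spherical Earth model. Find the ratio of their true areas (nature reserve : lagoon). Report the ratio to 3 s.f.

0.0220

On Mercator the areal scale is sec²φ, so true area = apparent × cos²φ.
True area of nature reserve: 4180 × cos²(35.8°) = 4180 × 0.6578 = 2750 km².
True area of lagoon: 320000 × cos²(51.3°) = 320000 × 0.3909 = 125100 km².
Ratio = 2750 / 125100 ≈ 0.0220.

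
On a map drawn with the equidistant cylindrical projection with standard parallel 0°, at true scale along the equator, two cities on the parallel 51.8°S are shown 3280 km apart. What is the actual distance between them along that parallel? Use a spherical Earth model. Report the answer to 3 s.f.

For the equirectangular projection with φ₀ = 0 (plate carrée), h = 1 along meridians and k = sec φ along parallels.
Along the parallel at 51.8°, map distances are exaggerated by k = sec 51.8° = 1.617.
True distance = 3280 / 1.617 = 3280 × cos 51.8° ≈ 2030 km.

2030 km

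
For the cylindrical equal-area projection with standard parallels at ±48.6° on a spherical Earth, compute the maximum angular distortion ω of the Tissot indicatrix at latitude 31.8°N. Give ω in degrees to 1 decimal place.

28.5°

Cylindrical equal-area (φ₀ = 48.6°): h = cos φ / cos 48.6° along meridians, k = cos 48.6° / cos φ along parallels; h·k = 1.
At 31.8°: h = 1.285, k = 0.7781; principal scales a = 1.285, b = 0.7781.
sin(ω/2) = (a − b)/(a + b) = 0.5070/2.063 = 0.2457, so ω = 2 arcsin(0.2457) ≈ 28.5°.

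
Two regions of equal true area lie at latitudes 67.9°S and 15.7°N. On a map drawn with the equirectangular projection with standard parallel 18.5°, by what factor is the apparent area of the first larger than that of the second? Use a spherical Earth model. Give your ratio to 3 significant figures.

The equidistant cylindrical projection with φ₀ = 18.5° has h = 1 (meridians true) and k = cos φ₀ / cos φ along parallels.
Areal scale at 67.9°: h·k = 1.000 × 2.521 = 2.521.
Areal scale at 15.7°: h·k = 1.000 × 0.9851 = 0.9851.
Ratio = 2.521/0.9851 ≈ 2.56.

2.56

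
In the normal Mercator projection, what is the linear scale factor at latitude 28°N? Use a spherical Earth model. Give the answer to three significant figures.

1.13

The Mercator projection is conformal; its linear scale factor is the same in every direction and equals sec φ = 1/cos φ.
k = 1/cos 28° = 1/0.8829 = 1.133.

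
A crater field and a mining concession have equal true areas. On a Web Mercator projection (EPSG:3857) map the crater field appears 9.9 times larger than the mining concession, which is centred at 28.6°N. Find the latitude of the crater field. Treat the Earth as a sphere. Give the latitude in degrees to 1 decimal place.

For equal true areas on Mercator, apparent areas scale as sec²φ, so the ratio is cos²φ₂ / cos²φ₁.
cos²φ₂ / cos²φ₁ = 9.9  ⇒  cos φ₁ = cos 28.6° / √9.9 = 0.8780/3.146 = 0.2790.
φ₁ = arccos(0.2790) ≈ 73.8°.

73.8°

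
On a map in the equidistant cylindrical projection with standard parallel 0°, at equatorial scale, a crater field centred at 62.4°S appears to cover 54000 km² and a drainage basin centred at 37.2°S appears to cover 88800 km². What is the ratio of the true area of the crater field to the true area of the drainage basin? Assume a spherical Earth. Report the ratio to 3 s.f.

On the plate carrée, areal scale = h·k = 1 × sec φ, so true area = apparent × cos φ.
True area of crater field: 54000 × cos(62.4°) = 54000 × 0.4633 = 25020 km².
True area of drainage basin: 88800 × cos(37.2°) = 88800 × 0.7965 = 70730 km².
Ratio = 25020 / 70730 ≈ 0.354.

0.354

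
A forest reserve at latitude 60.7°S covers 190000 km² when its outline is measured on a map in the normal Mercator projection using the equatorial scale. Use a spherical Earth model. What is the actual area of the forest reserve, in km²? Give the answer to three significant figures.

45500 km²

Mercator is conformal, so the point scale is isotropic: h = k = sec φ = 1/cos φ.
Areal scale = k² = sec²φ = 1/cos²(60.7°) = 1/0.4894² = 4.175.
True area = apparent / (areal scale) = 190000 / 4.175 ≈ 45500 km².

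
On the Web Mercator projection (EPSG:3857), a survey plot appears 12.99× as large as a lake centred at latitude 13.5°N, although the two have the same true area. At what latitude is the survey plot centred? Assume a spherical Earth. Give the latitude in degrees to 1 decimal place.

For equal true areas on Mercator, apparent areas scale as sec²φ, so the ratio is cos²φ₂ / cos²φ₁.
cos²φ₂ / cos²φ₁ = 12.99  ⇒  cos φ₁ = cos 13.5° / √12.99 = 0.9724/3.604 = 0.2698.
φ₁ = arccos(0.2698) ≈ 74.3°.

74.3°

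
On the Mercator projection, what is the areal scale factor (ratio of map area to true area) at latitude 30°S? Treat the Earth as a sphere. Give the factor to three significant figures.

1.33

For Mercator, h = k = sec φ (a conformal cylindrical projection has a single point scale, 1/cos φ).
Areal scale = k² = sec²φ = 1/cos²(30°) = 1/0.8660² = 1.333.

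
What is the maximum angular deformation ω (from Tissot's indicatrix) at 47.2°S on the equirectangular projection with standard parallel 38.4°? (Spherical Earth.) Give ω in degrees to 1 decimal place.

With standard parallel φ₀ = 38.4°, the equirectangular projection gives x = Rλ cos φ₀, y = Rφ, so h = 1 and k = cos 38.4° / cos φ.
At 47.2°: h = 1.000, k = 1.153; principal scales a = 1.153, b = 1.000.
sin(ω/2) = (a − b)/(a + b) = 0.1534/2.153 = 0.07125, so ω = 2 arcsin(0.07125) ≈ 8.2°.

8.2°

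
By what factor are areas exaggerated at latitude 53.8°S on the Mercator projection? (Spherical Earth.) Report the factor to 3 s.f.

2.87

The Mercator projection is conformal; its linear scale factor is the same in every direction and equals sec φ = 1/cos φ.
Areal scale = k² = sec²φ = 1/cos²(53.8°) = 1/0.5906² = 2.867.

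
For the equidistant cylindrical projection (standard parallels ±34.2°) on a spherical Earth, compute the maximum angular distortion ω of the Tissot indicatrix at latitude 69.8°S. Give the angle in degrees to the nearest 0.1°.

In the equirectangular projection with standard parallel φ₀ = 34.2° (x = Rλ cos φ₀, y = Rφ), meridians are true-scale (h = 1) and the parallel scale is k = cos φ₀ / cos φ.
At 69.8°: h = 1.000, k = 2.395; principal scales a = 2.395, b = 1.000.
sin(ω/2) = (a − b)/(a + b) = 1.395/3.395 = 0.4109, so ω = 2 arcsin(0.4109) ≈ 48.5°.

48.5°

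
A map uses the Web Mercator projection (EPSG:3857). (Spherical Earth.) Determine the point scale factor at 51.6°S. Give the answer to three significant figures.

For Mercator, h = k = sec φ (a conformal cylindrical projection has a single point scale, 1/cos φ).
k = 1/cos 51.6° = 1/0.6211 = 1.610.

1.61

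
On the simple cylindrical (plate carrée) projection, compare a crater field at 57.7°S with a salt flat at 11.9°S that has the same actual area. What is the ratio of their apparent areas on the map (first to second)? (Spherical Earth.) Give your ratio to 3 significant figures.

1.83

Plate carrée maps x = Rλ, y = Rφ. The meridian scale is h = 1 and the parallel scale is k = 1/cos φ = sec φ.
Areal scale at 57.7°: h·k = 1.000 × 1.871 = 1.871.
Areal scale at 11.9°: h·k = 1.000 × 1.022 = 1.022.
Ratio = 1.871/1.022 ≈ 1.83.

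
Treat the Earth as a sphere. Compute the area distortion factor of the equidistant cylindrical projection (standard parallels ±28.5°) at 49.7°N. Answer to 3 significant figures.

The equidistant cylindrical projection with φ₀ = 28.5° has h = 1 (meridians true) and k = cos φ₀ / cos φ along parallels.
Areal scale = h·k = 1 × cos φ₀ / cos φ; at 49.7°, h = 1.000, k = 1.359, so h·k = 1.359.

1.36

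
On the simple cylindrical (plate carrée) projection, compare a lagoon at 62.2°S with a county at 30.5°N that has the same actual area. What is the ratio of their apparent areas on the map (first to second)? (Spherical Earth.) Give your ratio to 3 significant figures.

For the equirectangular projection with φ₀ = 0 (plate carrée), h = 1 along meridians and k = sec φ along parallels.
Areal scale at 62.2°: h·k = 1.000 × 2.144 = 2.144.
Areal scale at 30.5°: h·k = 1.000 × 1.161 = 1.161.
Ratio = 2.144/1.161 ≈ 1.85.

1.85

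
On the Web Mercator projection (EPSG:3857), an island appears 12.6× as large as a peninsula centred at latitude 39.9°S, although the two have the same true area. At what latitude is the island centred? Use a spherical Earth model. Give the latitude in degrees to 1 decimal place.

For equal true areas on Mercator, apparent areas scale as sec²φ, so the ratio is cos²φ₂ / cos²φ₁.
cos²φ₂ / cos²φ₁ = 12.6  ⇒  cos φ₁ = cos 39.9° / √12.6 = 0.7672/3.550 = 0.2161.
φ₁ = arccos(0.2161) ≈ 77.5°.

77.5°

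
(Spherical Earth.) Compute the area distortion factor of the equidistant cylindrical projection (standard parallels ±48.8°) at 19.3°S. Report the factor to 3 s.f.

With standard parallel φ₀ = 48.8°, the equirectangular projection gives x = Rλ cos φ₀, y = Rφ, so h = 1 and k = cos 48.8° / cos φ.
Areal scale = h·k = 1 × cos φ₀ / cos φ; at 19.3°, h = 1.000, k = 0.6979, so h·k = 0.6979.

0.698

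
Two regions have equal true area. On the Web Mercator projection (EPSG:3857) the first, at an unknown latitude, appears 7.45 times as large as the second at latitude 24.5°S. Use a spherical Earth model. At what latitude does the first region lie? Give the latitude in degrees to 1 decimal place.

On Mercator, (apparent₁)/(apparent₂) = sec²φ₁ / sec²φ₂ when true areas are equal.
cos²φ₂ / cos²φ₁ = 7.45  ⇒  cos φ₁ = cos 24.5° / √7.45 = 0.9100/2.729 = 0.3334.
φ₁ = arccos(0.3334) ≈ 70.5°.

70.5°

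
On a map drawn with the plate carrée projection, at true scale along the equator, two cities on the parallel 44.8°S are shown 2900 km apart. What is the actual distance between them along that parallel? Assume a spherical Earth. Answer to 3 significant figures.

Plate carrée maps x = Rλ, y = Rφ. The meridian scale is h = 1 and the parallel scale is k = 1/cos φ = sec φ.
Along the parallel at 44.8°, map distances are exaggerated by k = sec 44.8° = 1.409.
True distance = 2900 / 1.409 = 2900 × cos 44.8° ≈ 2060 km.

2060 km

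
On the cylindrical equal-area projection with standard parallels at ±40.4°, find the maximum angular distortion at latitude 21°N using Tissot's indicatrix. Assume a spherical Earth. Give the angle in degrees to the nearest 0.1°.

23.2°

A cylindrical equal-area projection with standard parallel φ₀ has meridian scale h = cos φ / cos φ₀ and parallel scale k = cos φ₀ / cos φ (so areas are preserved, h·k = 1).
At 21°: h = 1.226, k = 0.8157; principal scales a = 1.226, b = 0.8157.
sin(ω/2) = (a − b)/(a + b) = 0.4102/2.042 = 0.2009, so ω = 2 arcsin(0.2009) ≈ 23.2°.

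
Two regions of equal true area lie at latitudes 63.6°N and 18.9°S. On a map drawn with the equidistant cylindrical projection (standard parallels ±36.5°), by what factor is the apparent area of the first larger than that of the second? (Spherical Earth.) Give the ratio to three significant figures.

With standard parallel φ₀ = 36.5°, the equirectangular projection gives x = Rλ cos φ₀, y = Rφ, so h = 1 and k = cos 36.5° / cos φ.
Areal scale at 63.6°: h·k = 1.000 × 1.808 = 1.808.
Areal scale at 18.9°: h·k = 1.000 × 0.8497 = 0.8497.
Ratio = 1.808/0.8497 ≈ 2.13.

2.13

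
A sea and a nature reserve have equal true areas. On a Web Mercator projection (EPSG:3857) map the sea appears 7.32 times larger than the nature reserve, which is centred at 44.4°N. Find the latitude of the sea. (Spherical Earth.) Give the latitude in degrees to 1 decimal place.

74.7°

Mercator areal scale is sec²φ, so apparent-area ratio = sec²φ₁ / sec²φ₂ = cos²φ₂ / cos²φ₁.
cos²φ₂ / cos²φ₁ = 7.32  ⇒  cos φ₁ = cos 44.4° / √7.32 = 0.7145/2.706 = 0.2641.
φ₁ = arccos(0.2641) ≈ 74.7°.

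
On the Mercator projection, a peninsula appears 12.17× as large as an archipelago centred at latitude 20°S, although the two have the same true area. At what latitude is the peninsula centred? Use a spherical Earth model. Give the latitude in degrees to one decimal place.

On Mercator, (apparent₁)/(apparent₂) = sec²φ₁ / sec²φ₂ when true areas are equal.
cos²φ₂ / cos²φ₁ = 12.17  ⇒  cos φ₁ = cos 20° / √12.17 = 0.9397/3.489 = 0.2694.
φ₁ = arccos(0.2694) ≈ 74.4°.

74.4°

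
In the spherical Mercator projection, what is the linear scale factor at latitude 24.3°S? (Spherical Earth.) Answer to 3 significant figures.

Mercator is conformal, so the point scale is isotropic: h = k = sec φ = 1/cos φ.
k = 1/cos 24.3° = 1/0.9114 = 1.097.

1.10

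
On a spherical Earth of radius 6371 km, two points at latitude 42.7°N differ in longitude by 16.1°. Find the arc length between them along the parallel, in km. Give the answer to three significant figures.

1320 km

Arc length along a parallel = R cos φ · Δλ (with Δλ in radians).
= 6371 × cos 42.7° × (16.1° × π/180) = 6371 × 0.7349 × 0.2810 ≈ 1320 km.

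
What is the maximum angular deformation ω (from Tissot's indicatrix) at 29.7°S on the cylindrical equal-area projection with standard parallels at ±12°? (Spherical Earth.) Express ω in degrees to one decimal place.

13.6°

Cylindrical equal-area (φ₀ = 12°): h = cos φ / cos 12° along meridians, k = cos 12° / cos φ along parallels; h·k = 1.
At 29.7°: h = 0.8880, k = 1.126; principal scales a = 1.126, b = 0.8880.
sin(ω/2) = (a − b)/(a + b) = 0.2380/2.014 = 0.1182, so ω = 2 arcsin(0.1182) ≈ 13.6°.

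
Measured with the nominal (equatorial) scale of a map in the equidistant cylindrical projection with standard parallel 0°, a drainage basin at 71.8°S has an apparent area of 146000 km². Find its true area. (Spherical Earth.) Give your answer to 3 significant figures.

45600 km²

For the equirectangular projection with φ₀ = 0 (plate carrée), h = 1 along meridians and k = sec φ along parallels.
Areal scale = h·k = 1 × sec φ; at 71.8°, h = 1.000, k = 3.202, so h·k = 3.202.
True area = apparent / (areal scale) = 146000 / 3.202 ≈ 45600 km².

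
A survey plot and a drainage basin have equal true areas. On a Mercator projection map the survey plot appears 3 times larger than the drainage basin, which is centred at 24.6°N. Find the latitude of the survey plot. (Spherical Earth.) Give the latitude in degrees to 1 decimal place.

58.3°

For equal true areas on Mercator, apparent areas scale as sec²φ, so the ratio is cos²φ₂ / cos²φ₁.
cos²φ₂ / cos²φ₁ = 3  ⇒  cos φ₁ = cos 24.6° / √3 = 0.9092/1.732 = 0.5249.
φ₁ = arccos(0.5249) ≈ 58.3°.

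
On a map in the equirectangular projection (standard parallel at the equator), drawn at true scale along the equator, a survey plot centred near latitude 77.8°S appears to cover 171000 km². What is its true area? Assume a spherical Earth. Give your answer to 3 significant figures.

36100 km²

For the equirectangular projection with φ₀ = 0 (plate carrée), h = 1 along meridians and k = sec φ along parallels.
Areal scale = h·k = 1 × sec φ; at 77.8°, h = 1.000, k = 4.732, so h·k = 4.732.
True area = apparent / (areal scale) = 171000 / 4.732 ≈ 36100 km².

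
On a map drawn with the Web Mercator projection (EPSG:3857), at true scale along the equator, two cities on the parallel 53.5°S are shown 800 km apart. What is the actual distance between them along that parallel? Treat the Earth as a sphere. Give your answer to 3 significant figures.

476 km

For Mercator, h = k = sec φ (a conformal cylindrical projection has a single point scale, 1/cos φ).
Along the parallel at 53.5°, map distances are exaggerated by k = sec 53.5° = 1.681.
True distance = 800 / 1.681 = 800 × cos 53.5° ≈ 476 km.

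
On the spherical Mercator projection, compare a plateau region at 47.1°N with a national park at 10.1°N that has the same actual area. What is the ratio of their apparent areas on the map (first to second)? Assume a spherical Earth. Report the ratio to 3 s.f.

2.09

On Mercator, area is exaggerated by sec²φ = 1/cos²φ.
At 47.1°: sec²(47.1°) = 1/0.6807² = 2.158.
At 10.1°: sec²(10.1°) = 1/0.9845² = 1.032.
Ratio = 2.158/1.032 = cos²(10.1°)/cos²(47.1°) ≈ 2.09.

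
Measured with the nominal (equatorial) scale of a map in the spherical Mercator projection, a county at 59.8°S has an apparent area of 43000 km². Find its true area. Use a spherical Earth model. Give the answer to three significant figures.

10900 km²

Mercator is conformal, so the point scale is isotropic: h = k = sec φ = 1/cos φ.
Areal scale = k² = sec²φ = 1/cos²(59.8°) = 1/0.5030² = 3.952.
True area = apparent / (areal scale) = 43000 / 3.952 ≈ 10900 km².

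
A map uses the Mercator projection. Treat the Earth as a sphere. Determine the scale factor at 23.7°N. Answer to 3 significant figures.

Mercator is conformal, so the point scale is isotropic: h = k = sec φ = 1/cos φ.
k = 1/cos 23.7° = 1/0.9157 = 1.092.

1.09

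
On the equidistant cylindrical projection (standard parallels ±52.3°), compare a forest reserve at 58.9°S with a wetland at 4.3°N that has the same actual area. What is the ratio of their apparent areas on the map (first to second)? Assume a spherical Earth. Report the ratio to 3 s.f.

The equidistant cylindrical projection with φ₀ = 52.3° has h = 1 (meridians true) and k = cos φ₀ / cos φ along parallels.
Areal scale at 58.9°: h·k = 1.000 × 1.184 = 1.184.
Areal scale at 4.3°: h·k = 1.000 × 0.6133 = 0.6133.
Ratio = 1.184/0.6133 ≈ 1.93.

1.93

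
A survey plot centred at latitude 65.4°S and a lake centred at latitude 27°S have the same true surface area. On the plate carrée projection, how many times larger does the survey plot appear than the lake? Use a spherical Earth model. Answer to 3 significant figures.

2.14

In the plate carrée (x = Rλ, y = Rφ), meridians are true-scale (h = 1) and parallels are stretched by k = sec φ.
Areal scale at 65.4°: h·k = 1.000 × 2.402 = 2.402.
Areal scale at 27°: h·k = 1.000 × 1.122 = 1.122.
Ratio = 2.402/1.122 ≈ 2.14.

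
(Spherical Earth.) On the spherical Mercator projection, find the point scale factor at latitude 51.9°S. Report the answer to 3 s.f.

Mercator is conformal, so the point scale is isotropic: h = k = sec φ = 1/cos φ.
k = 1/cos 51.9° = 1/0.6170 = 1.621.

1.62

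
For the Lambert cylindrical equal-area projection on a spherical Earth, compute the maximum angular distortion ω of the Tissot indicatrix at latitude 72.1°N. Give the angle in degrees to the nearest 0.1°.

111.7°

The Lambert cylindrical equal-area projection is the cylindrical equal-area projection with its standard parallel at the equator (φ₀ = 0). A cylindrical equal-area projection with standard parallel φ₀ has meridian scale h = cos φ / cos φ₀ and parallel scale k = cos φ₀ / cos φ (so areas are preserved, h·k = 1).
At 72.1°: h = 0.3074, k = 3.254; principal scales a = 3.254, b = 0.3074.
sin(ω/2) = (a − b)/(a + b) = 2.946/3.561 = 0.8274, so ω = 2 arcsin(0.8274) ≈ 111.7°.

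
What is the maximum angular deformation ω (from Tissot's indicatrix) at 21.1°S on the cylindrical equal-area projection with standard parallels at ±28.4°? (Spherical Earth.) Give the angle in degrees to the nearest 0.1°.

6.7°

A cylindrical equal-area projection with standard parallel φ₀ has meridian scale h = cos φ / cos φ₀ and parallel scale k = cos φ₀ / cos φ (so areas are preserved, h·k = 1).
At 21.1°: h = 1.061, k = 0.9429; principal scales a = 1.061, b = 0.9429.
sin(ω/2) = (a − b)/(a + b) = 0.1177/2.003 = 0.05877, so ω = 2 arcsin(0.05877) ≈ 6.7°.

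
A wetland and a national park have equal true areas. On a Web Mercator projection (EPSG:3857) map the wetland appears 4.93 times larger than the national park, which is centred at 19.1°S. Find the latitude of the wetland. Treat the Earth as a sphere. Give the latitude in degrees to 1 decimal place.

On Mercator, (apparent₁)/(apparent₂) = sec²φ₁ / sec²φ₂ when true areas are equal.
cos²φ₂ / cos²φ₁ = 4.93  ⇒  cos φ₁ = cos 19.1° / √4.93 = 0.9449/2.220 = 0.4256.
φ₁ = arccos(0.4256) ≈ 64.8°.

64.8°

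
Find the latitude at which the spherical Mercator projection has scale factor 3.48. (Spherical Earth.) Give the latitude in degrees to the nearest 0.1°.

73.3°

Mercator scale is k = sec φ = 1/cos φ.
1/cos φ = 3.48  ⇒  cos φ = 0.2874  ⇒  φ = arccos(0.2874) ≈ 73.3°.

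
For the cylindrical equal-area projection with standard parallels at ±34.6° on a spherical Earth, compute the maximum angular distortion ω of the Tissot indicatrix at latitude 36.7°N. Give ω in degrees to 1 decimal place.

3.0°

Cylindrical equal-area (φ₀ = 34.6°): h = cos φ / cos 34.6° along meridians, k = cos 34.6° / cos φ along parallels; h·k = 1.
At 36.7°: h = 0.9740, k = 1.027; principal scales a = 1.027, b = 0.9740.
sin(ω/2) = (a − b)/(a + b) = 0.05259/2.001 = 0.02629, so ω = 2 arcsin(0.02629) ≈ 3.0°.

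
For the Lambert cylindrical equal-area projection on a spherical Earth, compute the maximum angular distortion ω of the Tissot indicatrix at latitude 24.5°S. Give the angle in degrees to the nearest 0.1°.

The Lambert cylindrical equal-area projection is the cylindrical equal-area projection with its standard parallel at the equator (φ₀ = 0). Cylindrical equal-area (φ₀ = 0°): h = cos φ / cos 0° along meridians, k = cos 0° / cos φ along parallels; h·k = 1.
At 24.5°: h = 0.9100, k = 1.099; principal scales a = 1.099, b = 0.9100.
sin(ω/2) = (a − b)/(a + b) = 0.1890/2.009 = 0.09407, so ω = 2 arcsin(0.09407) ≈ 10.8°.

10.8°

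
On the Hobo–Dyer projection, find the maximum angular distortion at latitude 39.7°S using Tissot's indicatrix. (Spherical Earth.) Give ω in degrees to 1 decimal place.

Hobo–Dyer is a cylindrical equal-area projection with standard parallels at ±37.5°. Cylindrical equal-area (φ₀ = 37.5°): h = cos φ / cos 37.5° along meridians, k = cos 37.5° / cos φ along parallels; h·k = 1.
At 39.7°: h = 0.9698, k = 1.031; principal scales a = 1.031, b = 0.9698.
sin(ω/2) = (a − b)/(a + b) = 0.06133/2.001 = 0.03065, so ω = 2 arcsin(0.03065) ≈ 3.5°.

3.5°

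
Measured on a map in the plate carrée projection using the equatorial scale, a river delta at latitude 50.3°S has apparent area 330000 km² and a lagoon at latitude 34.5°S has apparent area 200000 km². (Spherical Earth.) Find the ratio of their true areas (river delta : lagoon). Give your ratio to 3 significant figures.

Plate carrée has h = 1 and k = sec φ, giving areal scale sec φ; true area = (apparent area) · cos φ.
True area of river delta: 330000 × cos(50.3°) = 330000 × 0.6388 = 210800 km².
True area of lagoon: 200000 × cos(34.5°) = 200000 × 0.8241 = 164800 km².
Ratio = 210800 / 164800 ≈ 1.28.

1.28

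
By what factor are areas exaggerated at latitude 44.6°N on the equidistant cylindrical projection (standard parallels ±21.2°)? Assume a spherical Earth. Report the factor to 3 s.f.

1.31

The equidistant cylindrical projection with φ₀ = 21.2° has h = 1 (meridians true) and k = cos φ₀ / cos φ along parallels.
Areal scale = h·k = 1 × cos φ₀ / cos φ; at 44.6°, h = 1.000, k = 1.309, so h·k = 1.309.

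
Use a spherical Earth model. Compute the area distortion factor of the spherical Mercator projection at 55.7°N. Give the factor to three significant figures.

For Mercator, h = k = sec φ (a conformal cylindrical projection has a single point scale, 1/cos φ).
Areal scale = k² = sec²φ = 1/cos²(55.7°) = 1/0.5635² = 3.149.

3.15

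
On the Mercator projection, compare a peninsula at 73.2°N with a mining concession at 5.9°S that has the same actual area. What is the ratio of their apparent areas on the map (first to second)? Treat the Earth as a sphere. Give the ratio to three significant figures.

On Mercator, area is exaggerated by sec²φ = 1/cos²φ.
At 73.2°: sec²(73.2°) = 1/0.2890² = 11.97.
At 5.9°: sec²(5.9°) = 1/0.9947² = 1.011.
Ratio = 11.97/1.011 = cos²(5.9°)/cos²(73.2°) ≈ 11.8.

11.8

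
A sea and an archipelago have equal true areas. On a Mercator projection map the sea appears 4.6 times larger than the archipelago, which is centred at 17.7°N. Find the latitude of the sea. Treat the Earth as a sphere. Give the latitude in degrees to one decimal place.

63.6°

Mercator areal scale is sec²φ, so apparent-area ratio = sec²φ₁ / sec²φ₂ = cos²φ₂ / cos²φ₁.
cos²φ₂ / cos²φ₁ = 4.6  ⇒  cos φ₁ = cos 17.7° / √4.6 = 0.9527/2.145 = 0.4442.
φ₁ = arccos(0.4442) ≈ 63.6°.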